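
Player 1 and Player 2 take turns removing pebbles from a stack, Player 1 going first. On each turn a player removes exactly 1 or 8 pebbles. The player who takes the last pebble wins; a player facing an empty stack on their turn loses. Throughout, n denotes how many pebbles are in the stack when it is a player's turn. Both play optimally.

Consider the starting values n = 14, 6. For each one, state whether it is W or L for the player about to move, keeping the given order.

14: W, 6: L

Classify positions by backward induction: terminal positions (no move available) are L. From any other position, the mover wins iff some move reaches an L.
n=0: no move → L
n=1: reaches L-position 0 → W
n=2: only reaches 1(W), which is W → L
n=3: reaches L-position 2 → W
n=4: only reaches 3(W), which is W → L
n=5: reaches L-position 4 → W
n=6: only reaches 5(W), which is W → L
n=7: reaches L-position 6 → W
n=8: reaches L-position 0 → W
n=9: only reaches 8(W), 1(W), all W → L
n=10: reaches L-position 9 → W
n=11: only reaches 10(W), 3(W), all W → L
n=12: reaches L-position 11 → W
n=13: only reaches 12(W), 5(W), all W → L
n=14: reaches L-position 13 → W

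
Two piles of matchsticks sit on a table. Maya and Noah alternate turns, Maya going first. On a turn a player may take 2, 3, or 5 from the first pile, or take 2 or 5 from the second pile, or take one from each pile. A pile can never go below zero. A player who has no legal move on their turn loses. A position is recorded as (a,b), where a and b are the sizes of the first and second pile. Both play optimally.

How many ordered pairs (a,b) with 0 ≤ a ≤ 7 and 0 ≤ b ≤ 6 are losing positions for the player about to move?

16

Classify positions by backward induction: terminal positions (no move available) are L. From any other position, the mover wins iff some move reaches an L.
Every move lowers a or b (never raises either), so fill the grid row by row in increasing a, and left to right within a row: each cell's successors are then already labelled.
      b=0  b=1  b=2  b=3  b=4  b=5  b=6
a=0:    L    L    W    W    L    W    W
a=1:    L    W    W    L    L    W    W
a=2:    W    W    L    L    W    W    L
a=3:    W    W    L    W    W    L    L
a=4:    W    L    W    W    W    L    W
a=5:    W    W    W    W    W    W    W
a=6:    W    W    W    W    W    W    W
a=7:    L    W    W    W    L    W    W
Cells with no legal move (terminal, hence L): (0,0), (0,1), (1,0).
The remaining L cells, each justified by listing all of its moves:
(0,4): L (sole option (0,2)(W) is W)
(1,3): L (options (1,1)(W), (0,2)(W) are all W)
(1,4): L (options (1,2)(W), (0,3)(W) are all W)
(2,2): L (options (0,2)(W), (2,0)(W), (1,1)(W) are all W)
(2,3): L (options (0,3)(W), (2,1)(W), (1,2)(W) are all W)
(2,6): L (options (0,6)(W), (2,4)(W), (2,1)(W), (1,5)(W) are all W)
(3,2): L (options (1,2)(W), (0,2)(W), (3,0)(W), (2,1)(W) are all W)
(3,5): L (options (1,5)(W), (0,5)(W), (3,3)(W), (3,0)(W), (2,4)(W) are all W)
(3,6): L (options (1,6)(W), (0,6)(W), (3,4)(W), (3,1)(W), (2,5)(W) are all W)
(4,1): L (options (2,1)(W), (1,1)(W), (3,0)(W) are all W)
(4,5): L (options (2,5)(W), (1,5)(W), (4,3)(W), (4,0)(W), (3,4)(W) are all W)
(7,0): L (options (5,0)(W), (4,0)(W), (2,0)(W) are all W)
(7,4): L (options (5,4)(W), (4,4)(W), (2,4)(W), (7,2)(W), (6,3)(W) are all W)
Every other cell has at least one move into one of the L cells above, so it is W.
L cells per row: a=0: 3, a=1: 3, a=2: 3, a=3: 3, a=4: 2, a=5: 0, a=6: 0, a=7: 2; total 16.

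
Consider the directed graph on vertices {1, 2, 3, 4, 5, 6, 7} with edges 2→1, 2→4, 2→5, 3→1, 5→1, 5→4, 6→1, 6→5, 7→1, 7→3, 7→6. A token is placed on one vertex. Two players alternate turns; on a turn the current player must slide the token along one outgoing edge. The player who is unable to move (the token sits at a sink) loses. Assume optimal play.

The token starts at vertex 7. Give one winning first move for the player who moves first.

Move to 1.

Build the W/L table. Terminal = L. A non-terminal position is W if it has a move to some L; otherwise it is L.
Every edge goes from a vertex to one that appears earlier in the order 4, 1, 5, 6, 2, 3, 7, so processing vertices in that order labels each vertex after all of its successors.
4: no outgoing edge → L
1: no outgoing edge → L
5: reaches L-position 1 → W
6: reaches L-position 1 → W
2: reaches L-position 1 → W
3: reaches L-position 1 → W
7: reaches L-position 1 → W
From 7, the L positions reachable in one move are: 1.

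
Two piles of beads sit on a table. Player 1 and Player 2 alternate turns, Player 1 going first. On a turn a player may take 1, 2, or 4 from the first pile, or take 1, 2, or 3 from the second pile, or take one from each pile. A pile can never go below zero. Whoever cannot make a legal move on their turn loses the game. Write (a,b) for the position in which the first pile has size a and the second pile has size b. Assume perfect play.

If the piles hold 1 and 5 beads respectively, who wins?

Player 1 wins.

Use the standard recursion: the mover loses at a terminal position; elsewhere, the mover wins exactly when some move hands the opponent an L position.
No move ever increases a pile, so every position that can arise here has a ≤ 1 and b ≤ 5; it is enough to label the cells with 0 ≤ a ≤ 1 and 0 ≤ b ≤ 5.
Every move lowers a or b (never raises either), so fill the grid row by row in increasing a, and left to right within a row: each cell's successors are then already labelled.
      b=0  b=1  b=2  b=3  b=4  b=5
a=0:    L    W    W    W    L    W
a=1:    W    W    L    W    W    W
Cells with no legal move (terminal, hence L): (0,0).
The remaining L cells, each justified by listing all of its moves:
(0,4): L (options (0,3)(W), (0,2)(W), (0,1)(W) are all W)
(1,2): L (options (0,2)(W), (1,1)(W), (1,0)(W), (0,1)(W) are all W)
Every other cell has at least one move into one of the L cells above, so it is W.
From (1,5) Player 1 can move to (1,2), reaching an L position.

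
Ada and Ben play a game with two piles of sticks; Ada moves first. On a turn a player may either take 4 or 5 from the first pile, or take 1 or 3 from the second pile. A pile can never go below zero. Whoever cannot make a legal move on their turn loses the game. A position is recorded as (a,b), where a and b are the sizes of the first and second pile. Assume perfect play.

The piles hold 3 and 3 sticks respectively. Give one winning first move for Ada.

Use the standard recursion: the mover loses at a terminal position; elsewhere, the mover wins exactly when some move hands the opponent an L position.
No move ever increases a pile, so every position that can arise here has a ≤ 3 and b ≤ 3; it is enough to label the cells with 0 ≤ a ≤ 3 and 0 ≤ b ≤ 3.
Every move lowers a or b (never raises either), so fill the grid row by row in increasing a, and left to right within a row: each cell's successors are then already labelled.
      b=0  b=1  b=2  b=3
a=0:    L    W    L    W
a=1:    L    W    L    W
a=2:    L    W    L    W
a=3:    L    W    L    W
Cells with no legal move (terminal, hence L): (0,0), (1,0), (2,0), (3,0).
The remaining L cells, each justified by listing all of its moves:
(0,2): only reaches (0,1)(W), which is W → L
(1,2): only reaches (1,1)(W), which is W → L
(2,2): only reaches (2,1)(W), which is W → L
(3,2): only reaches (3,1)(W), which is W → L
Every other cell has at least one move into one of the L cells above, so it is W.
From (3,3), the L positions reachable in one move are: (3,2), (3,0). Any move reaching one of these is winning.

Move to (3,2).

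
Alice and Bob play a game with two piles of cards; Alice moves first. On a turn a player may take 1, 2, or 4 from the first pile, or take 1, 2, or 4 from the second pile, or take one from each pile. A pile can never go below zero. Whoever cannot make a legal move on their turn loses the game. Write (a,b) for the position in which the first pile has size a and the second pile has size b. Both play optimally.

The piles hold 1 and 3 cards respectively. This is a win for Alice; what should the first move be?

Move to (0,3).

Positions with no move are L. A position that does have a move is losing for the player to move precisely when every available move leads to a winning position for the opponent. Fill in the labels:
No move ever increases a pile, so every position that can arise here has a ≤ 1 and b ≤ 3; it is enough to label the cells with 0 ≤ a ≤ 1 and 0 ≤ b ≤ 3.
Every move lowers a or b (never raises either), so fill the grid row by row in increasing a, and left to right within a row: each cell's successors are then already labelled.
      b=0  b=1  b=2  b=3
a=0:    L    W    W    L
a=1:    W    W    L    W
Cells with no legal move (terminal, hence L): (0,0).
The remaining L cells, each justified by listing all of its moves:
(0,3): moves to (0,2)(W), (0,1)(W); every one is W ⇒ L
(1,2): moves to (0,2)(W), (1,1)(W), (1,0)(W), (0,1)(W); every one is W ⇒ L
Every other cell has at least one move into one of the L cells above, so it is W.
From (1,3), the L positions reachable in one move are: (0,3), (1,2). Any move reaching one of these is winning.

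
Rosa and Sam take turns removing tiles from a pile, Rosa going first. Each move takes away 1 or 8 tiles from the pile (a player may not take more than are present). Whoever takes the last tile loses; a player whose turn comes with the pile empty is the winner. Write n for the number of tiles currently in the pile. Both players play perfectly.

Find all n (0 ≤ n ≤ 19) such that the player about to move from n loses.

1, 3, 5, 7, 10, 12, 14, 16, 19

Compute win/loss labels from the base case upward. A position with no move is W. Any other position is W if it can reach an L in one move, else L.
n=0: no move; the opponent has just taken the last tile and therefore loses → W
n=1: only reaches 0(W), which is W → L
n=2: reaches L-position 1 → W
n=3: only reaches 2(W), which is W → L
n=4: reaches L-position 3 → W
n=5: only reaches 4(W), which is W → L
n=6: reaches L-position 5 → W
n=7: only reaches 6(W), which is W → L
n=8: reaches L-position 7 → W
n=9: reaches L-position 1 → W
n=10: only reaches 9(W), 2(W), all W → L
n=11: reaches L-position 10 → W
n=12: only reaches 11(W), 4(W), all W → L
n=13: reaches L-position 12 → W
n=14: only reaches 13(W), 6(W), all W → L
n=15: reaches L-position 14 → W
n=16: only reaches 15(W), 8(W), all W → L
n=17: reaches L-position 16 → W
n=18: reaches L-position 10 → W
n=19: only reaches 18(W), 11(W), all W → L
Reading off the rows marked L gives the requested list; there are 9 such values of n.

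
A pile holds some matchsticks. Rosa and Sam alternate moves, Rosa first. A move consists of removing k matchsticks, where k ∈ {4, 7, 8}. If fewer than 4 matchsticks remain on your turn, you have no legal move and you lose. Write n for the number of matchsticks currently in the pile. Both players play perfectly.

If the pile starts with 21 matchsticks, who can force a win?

Compute win/loss labels from the base case upward. A position with no move is L. Any other position is W if it can reach an L in one move, else L.
n=0: no move → L
n=1: no move → L
n=2: no move → L
n=3: no move → L
n=4: can move to 0, which is L ⇒ W
n=5: can move to 1, which is L ⇒ W
n=6: can move to 2, which is L ⇒ W
n=7: can move to 3, which is L ⇒ W
n=8: can move to 1, which is L ⇒ W
n=9: can move to 2, which is L ⇒ W
n=10: can move to 3, which is L ⇒ W
n=11: can move to 3, which is L ⇒ W
n=12: moves to 8(W), 5(W), 4(W); every one is W ⇒ L
n=13: moves to 9(W), 6(W), 5(W); every one is W ⇒ L
n=14: moves to 10(W), 7(W), 6(W); every one is W ⇒ L
n=15: moves to 11(W), 8(W), 7(W); every one is W ⇒ L
n=16: can move to 12, which is L ⇒ W
n=17: can move to 13, which is L ⇒ W
n=18: can move to 14, which is L ⇒ W
n=19: can move to 15, which is L ⇒ W
n=20: can move to 13, which is L ⇒ W
n=21: can move to 14, which is L ⇒ W
From 21 Rosa can remove 7, leaving 14, reaching an L position.

Rosa wins.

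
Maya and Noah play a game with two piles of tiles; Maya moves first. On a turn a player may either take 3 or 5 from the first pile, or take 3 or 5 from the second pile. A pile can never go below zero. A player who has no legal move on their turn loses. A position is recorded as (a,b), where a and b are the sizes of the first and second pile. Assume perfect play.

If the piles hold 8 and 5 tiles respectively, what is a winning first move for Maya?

Move to (5,5).

Positions with no move are L. A position that does have a move is losing for the player to move precisely when every available move leads to a winning position for the opponent. Fill in the labels:
No move ever increases a pile, so every position that can arise here has a ≤ 8 and b ≤ 5; it is enough to label the cells with 0 ≤ a ≤ 8 and 0 ≤ b ≤ 5.
Every move lowers a or b (never raises either), so fill the grid row by row in increasing a, and left to right within a row: each cell's successors are then already labelled.
      b=0  b=1  b=2  b=3  b=4  b=5
a=0:    L    L    L    W    W    W
a=1:    L    L    L    W    W    W
a=2:    L    L    L    W    W    W
a=3:    W    W    W    L    L    L
a=4:    W    W    W    L    L    L
a=5:    W    W    W    L    L    L
a=6:    W    W    W    W    W    W
a=7:    W    W    W    W    W    W
a=8:    L    L    L    W    W    W
Cells with no legal move (terminal, hence L): (0,0), (0,1), (0,2), (1,0), (1,1), (1,2), (2,0), (2,1), (2,2).
The remaining L cells, each justified by listing all of its moves:
(3,3): L (options (0,3)(W), (3,0)(W) are all W)
(3,4): L (options (0,4)(W), (3,1)(W) are all W)
(3,5): L (options (0,5)(W), (3,2)(W), (3,0)(W) are all W)
(4,3): L (options (1,3)(W), (4,0)(W) are all W)
(4,4): L (options (1,4)(W), (4,1)(W) are all W)
(4,5): L (options (1,5)(W), (4,2)(W), (4,0)(W) are all W)
(5,3): L (options (2,3)(W), (0,3)(W), (5,0)(W) are all W)
(5,4): L (options (2,4)(W), (0,4)(W), (5,1)(W) are all W)
(5,5): L (options (2,5)(W), (0,5)(W), (5,2)(W), (5,0)(W) are all W)
(8,0): L (options (5,0)(W), (3,0)(W) are all W)
(8,1): L (options (5,1)(W), (3,1)(W) are all W)
(8,2): L (options (5,2)(W), (3,2)(W) are all W)
Every other cell has at least one move into one of the L cells above, so it is W.
From (8,5), the L positions reachable in one move are: (5,5), (3,5), (8,2), (8,0). Any move reaching one of these is winning.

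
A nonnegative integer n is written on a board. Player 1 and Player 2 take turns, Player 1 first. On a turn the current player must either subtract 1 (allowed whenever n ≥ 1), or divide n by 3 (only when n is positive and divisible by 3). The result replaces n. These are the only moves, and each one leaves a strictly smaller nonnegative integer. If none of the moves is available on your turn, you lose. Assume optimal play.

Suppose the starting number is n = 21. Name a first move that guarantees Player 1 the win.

Move to 7.

Positions with no move are L. A position that does have a move is losing for the player to move precisely when every available move leads to a winning position for the opponent. Fill in the labels:
n=0: no move → L
n=1: can move to 0, which is L ⇒ W
n=2: the only move is to 1(W), a W ⇒ L
n=3: can move to 2, which is L ⇒ W
n=4: the only move is to 3(W), a W ⇒ L
n=5: can move to 4, which is L ⇒ W
n=6: can move to 2, which is L ⇒ W
n=7: the only move is to 6(W), a W ⇒ L
n=8: can move to 7, which is L ⇒ W
n=9: moves to 3(W), 8(W); every one is W ⇒ L
n=10: can move to 9, which is L ⇒ W
n=11: the only move is to 10(W), a W ⇒ L
n=12: can move to 4, which is L ⇒ W
n=13: the only move is to 12(W), a W ⇒ L
n=14: can move to 13, which is L ⇒ W
n=15: moves to 5(W), 14(W); every one is W ⇒ L
n=16: can move to 15, which is L ⇒ W
n=17: the only move is to 16(W), a W ⇒ L
n=18: can move to 17, which is L ⇒ W
n=19: the only move is to 18(W), a W ⇒ L
n=20: can move to 19, which is L ⇒ W
n=21: can move to 7, which is L ⇒ W
From 21, the L positions reachable in one move are: 7.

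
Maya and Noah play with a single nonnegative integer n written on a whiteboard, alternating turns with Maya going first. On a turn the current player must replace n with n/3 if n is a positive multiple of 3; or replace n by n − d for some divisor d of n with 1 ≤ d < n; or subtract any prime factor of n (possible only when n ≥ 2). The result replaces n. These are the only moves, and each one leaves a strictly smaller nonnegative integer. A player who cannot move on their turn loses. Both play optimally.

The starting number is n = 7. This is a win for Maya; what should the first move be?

Label each position W (a win for the player to move) or L (a loss). A position with no legal move is L; any other position is W exactly when some move reaches an L, and L when every move reaches a W.
n=0: no move → L
n=1: no move → L
n=2: →0(L), so W
n=3: →0(L), so W
n=4: →2(W), 3(W) — all W, so L
n=5: →0(L), so W
n=6: →4(L), so W
n=7: →0(L), so W
From 7, the L positions reachable in one move are: 0.

Move to 0.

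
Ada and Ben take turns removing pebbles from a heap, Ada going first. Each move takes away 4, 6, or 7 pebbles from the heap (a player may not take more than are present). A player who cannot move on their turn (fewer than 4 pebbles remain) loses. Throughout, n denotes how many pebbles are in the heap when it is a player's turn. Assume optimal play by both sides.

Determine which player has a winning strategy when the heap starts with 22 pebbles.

Ben wins.

Classify positions by backward induction: terminal positions (no move available) are L. From any other position, the mover wins iff some move reaches an L.
n=0: no move → L
n=1: no move → L
n=2: no move → L
n=3: no move → L
n=4: reaches L-position 0 → W
n=5: reaches L-position 1 → W
n=6: reaches L-position 2 → W
n=7: reaches L-position 3 → W
n=8: reaches L-position 2 → W
n=9: reaches L-position 3 → W
n=10: reaches L-position 3 → W
n=11: only reaches 7(W), 5(W), 4(W), all W → L
n=12: only reaches 8(W), 6(W), 5(W), all W → L
n=13: only reaches 9(W), 7(W), 6(W), all W → L
n=14: only reaches 10(W), 8(W), 7(W), all W → L
n=15: reaches L-position 11 → W
n=16: reaches L-position 12 → W
n=17: reaches L-position 13 → W
n=18: reaches L-position 14 → W
n=19: reaches L-position 13 → W
n=20: reaches L-position 14 → W
n=21: reaches L-position 14 → W
n=22: only reaches 18(W), 16(W), 15(W), all W → L
Every move from 22 reaches a W position, so the mover loses.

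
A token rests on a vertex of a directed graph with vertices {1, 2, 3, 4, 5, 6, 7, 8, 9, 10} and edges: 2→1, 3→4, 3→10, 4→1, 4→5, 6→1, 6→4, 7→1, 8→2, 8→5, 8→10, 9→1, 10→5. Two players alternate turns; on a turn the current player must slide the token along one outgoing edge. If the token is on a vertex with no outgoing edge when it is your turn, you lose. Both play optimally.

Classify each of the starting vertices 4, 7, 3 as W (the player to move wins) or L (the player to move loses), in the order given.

Compute win/loss labels from the base case upward. A position with no move is L. Any other position is W if it can reach an L in one move, else L.
Every edge goes from a vertex to one that appears earlier in the order 5, 1, 2, 4, 6, 10, 7, 9, 3, 8, so processing vertices in that order labels each vertex after all of its successors.
5: no outgoing edge → L
1: no outgoing edge → L
2: can move to 1, which is L ⇒ W
4: can move to 1, which is L ⇒ W
6: can move to 1, which is L ⇒ W
10: can move to 5, which is L ⇒ W
7: can move to 1, which is L ⇒ W
9: can move to 1, which is L ⇒ W
3: moves to 10(W), 4(W); every one is W ⇒ L
8: can move to 5, which is L ⇒ W

4: W, 7: W, 3: L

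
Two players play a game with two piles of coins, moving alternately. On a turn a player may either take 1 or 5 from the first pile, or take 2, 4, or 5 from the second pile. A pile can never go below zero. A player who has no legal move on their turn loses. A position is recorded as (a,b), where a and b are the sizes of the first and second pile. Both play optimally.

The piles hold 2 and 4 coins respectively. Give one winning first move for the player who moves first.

Build the W/L table. Terminal = L. A non-terminal position is W if it has a move to some L; otherwise it is L.
No move ever increases a pile, so every position that can arise here has a ≤ 2 and b ≤ 4; it is enough to label the cells with 0 ≤ a ≤ 2 and 0 ≤ b ≤ 4.
Every move lowers a or b (never raises either), so fill the grid row by row in increasing a, and left to right within a row: each cell's successors are then already labelled.
      b=0  b=1  b=2  b=3  b=4
a=0:    L    L    W    W    W
a=1:    W    W    L    L    W
a=2:    L    L    W    W    W
Cells with no legal move (terminal, hence L): (0,0), (0,1).
The remaining L cells, each justified by listing all of its moves:
(1,2): only reaches (0,2)(W), (1,0)(W), all W → L
(1,3): only reaches (0,3)(W), (1,1)(W), all W → L
(2,0): only reaches (1,0)(W), which is W → L
(2,1): only reaches (1,1)(W), which is W → L
Every other cell has at least one move into one of the L cells above, so it is W.
From (2,4), the L positions reachable in one move are: (2,0).

Move to (2,0).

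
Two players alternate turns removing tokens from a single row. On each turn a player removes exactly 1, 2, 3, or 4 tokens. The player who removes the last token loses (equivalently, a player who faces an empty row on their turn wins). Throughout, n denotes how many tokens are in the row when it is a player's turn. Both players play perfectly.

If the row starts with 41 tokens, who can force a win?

The second player wins.

Label each position W (a win for the player to move) or L (a loss). A position with no legal move is W; any other position is W exactly when some move reaches an L, and L when every move reaches a W.
n=0: no move; the opponent has just taken the last token and therefore loses → W
n=1: L (sole option 0(W) is W)
n=2: W (go to 1, an L position)
n=3: W (go to 1, an L position)
n=4: W (go to 1, an L position)
n=5: W (go to 1, an L position)
n=6: L (options 5(W), 4(W), 3(W), 2(W) are all W)
n=7: W (go to 6, an L position)
n=8: W (go to 6, an L position)
n=9: W (go to 6, an L position)
n=10: W (go to 6, an L position)
n=11: L (options 10(W), 9(W), 8(W), 7(W) are all W)
n=12: W (go to 11, an L position)
n=13: W (go to 11, an L position)
n=14: W (go to 11, an L position)
n=15: W (go to 11, an L position)
n=16: L (options 15(W), 14(W), 13(W), 12(W) are all W)
n=17: W (go to 16, an L position)
n=18: W (go to 16, an L position)
n=19: W (go to 16, an L position)
n=20: W (go to 16, an L position)
n=21: L (options 20(W), 19(W), 18(W), 17(W) are all W)
n=22: W (go to 21, an L position)
n=23: W (go to 21, an L position)
n=24: W (go to 21, an L position)
n=25: W (go to 21, an L position)
n=26: L (options 25(W), 24(W), 23(W), 22(W) are all W)
n=27: W (go to 26, an L position)
n=28: W (go to 26, an L position)
n=29: W (go to 26, an L position)
n=30: W (go to 26, an L position)
n=31: L (options 30(W), 29(W), 28(W), 27(W) are all W)
n=32: W (go to 31, an L position)
n=33: W (go to 31, an L position)
n=34: W (go to 31, an L position)
n=35: W (go to 31, an L position)
n=36: L (options 35(W), 34(W), 33(W), 32(W) are all W)
n=37: W (go to 36, an L position)
n=38: W (go to 36, an L position)
n=39: W (go to 36, an L position)
n=40: W (go to 36, an L position)
n=41: L (options 40(W), 39(W), 38(W), 37(W) are all W)
Every move from 41 reaches a W position, so the mover loses.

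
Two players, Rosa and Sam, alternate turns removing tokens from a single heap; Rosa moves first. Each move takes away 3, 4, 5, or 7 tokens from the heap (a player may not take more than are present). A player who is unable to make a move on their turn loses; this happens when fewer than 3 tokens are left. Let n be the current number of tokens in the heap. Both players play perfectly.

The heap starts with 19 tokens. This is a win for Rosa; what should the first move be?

Remove 7, leaving 12.

Classify positions by backward induction: terminal positions (no move available) are L. From any other position, the mover wins iff some move reaches an L.
n=0: no move → L
n=1: no move → L
n=2: no move → L
n=3: →0(L), so W
n=4: →1(L), so W
n=5: →2(L), so W
n=6: →2(L), so W
n=7: →2(L), so W
n=8: →1(L), so W
n=9: →2(L), so W
n=10: →7(W), 6(W), 5(W), 3(W) — all W, so L
n=11: →8(W), 7(W), 6(W), 4(W) — all W, so L
n=12: →9(W), 8(W), 7(W), 5(W) — all W, so L
n=13: →10(L), so W
n=14: →11(L), so W
n=15: →12(L), so W
n=16: →12(L), so W
n=17: →12(L), so W
n=18: →11(L), so W
n=19: →12(L), so W
From 19, the L positions reachable in one move are: 12.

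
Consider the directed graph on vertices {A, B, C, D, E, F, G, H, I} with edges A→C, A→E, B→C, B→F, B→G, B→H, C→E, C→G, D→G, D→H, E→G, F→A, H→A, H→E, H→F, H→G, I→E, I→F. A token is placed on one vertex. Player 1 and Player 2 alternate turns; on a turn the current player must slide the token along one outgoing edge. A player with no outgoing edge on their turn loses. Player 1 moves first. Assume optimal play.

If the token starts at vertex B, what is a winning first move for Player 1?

Build the W/L table. Terminal = L. A non-terminal position is W if it has a move to some L; otherwise it is L.
Every edge goes from a vertex to one that appears earlier in the order G, E, C, A, F, H, I, B, D, so processing vertices in that order labels each vertex after all of its successors.
G: no outgoing edge → L
E: →G(L), so W
C: →G(L), so W
A: →C(W), E(W) — all W, so L
F: →A(L), so W
H: →A(L), so W
I: →F(W), E(W) — all W, so L
B: →G(L), so W
D: →G(L), so W
From B, the L positions reachable in one move are: G.

Move to G.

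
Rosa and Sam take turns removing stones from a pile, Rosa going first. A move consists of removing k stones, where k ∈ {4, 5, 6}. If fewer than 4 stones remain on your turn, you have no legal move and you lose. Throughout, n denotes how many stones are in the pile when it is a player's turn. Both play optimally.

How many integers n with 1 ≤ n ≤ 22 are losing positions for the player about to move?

Work bottom-up. With no move the player to move loses. Otherwise the position is W if at least one move leads to an L position for the opponent, and L if every move leads to a W.
n=0: no move → L
n=1: no move → L
n=2: no move → L
n=3: no move → L
n=4: W (go to 0, an L position)
n=5: W (go to 1, an L position)
n=6: W (go to 2, an L position)
n=7: W (go to 3, an L position)
n=8: W (go to 3, an L position)
n=9: W (go to 3, an L position)
n=10: L (options 6(W), 5(W), 4(W) are all W)
n=11: L (options 7(W), 6(W), 5(W) are all W)
n=12: L (options 8(W), 7(W), 6(W) are all W)
n=13: L (options 9(W), 8(W), 7(W) are all W)
n=14: W (go to 10, an L position)
n=15: W (go to 11, an L position)
n=16: W (go to 12, an L position)
n=17: W (go to 13, an L position)
n=18: W (go to 13, an L position)
n=19: W (go to 13, an L position)
n=20: L (options 16(W), 15(W), 14(W) are all W)
n=21: L (options 17(W), 16(W), 15(W) are all W)
n=22: L (options 18(W), 17(W), 16(W) are all W)
L entries with 1 ≤ n ≤ 22 (n=0 is outside the asked range and is not counted): n = 1, 2, 3, 10, 11, 12, 13, 20, 21, 22; that makes 10.

10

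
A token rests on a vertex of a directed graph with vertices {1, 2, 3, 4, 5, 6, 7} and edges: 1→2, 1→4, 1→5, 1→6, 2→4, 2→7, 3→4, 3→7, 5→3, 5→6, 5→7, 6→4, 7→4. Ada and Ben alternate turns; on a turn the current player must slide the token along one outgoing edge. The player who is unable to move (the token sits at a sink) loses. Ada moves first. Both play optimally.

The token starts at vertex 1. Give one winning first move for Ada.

Move to 5.

Work bottom-up. With no move the player to move loses. Otherwise the position is W if at least one move leads to an L position for the opponent, and L if every move leads to a W.
Every edge goes from a vertex to one that appears earlier in the order 4, 7, 3, 6, 5, 2, 1, so processing vertices in that order labels each vertex after all of its successors.
4: no outgoing edge → L
7: W (go to 4, an L position)
3: W (go to 4, an L position)
6: W (go to 4, an L position)
5: L (options 6(W), 3(W), 7(W) are all W)
2: W (go to 4, an L position)
1: W (go to 5, an L position)
From 1, the L positions reachable in one move are: 5, 4. Any move reaching one of these is winning.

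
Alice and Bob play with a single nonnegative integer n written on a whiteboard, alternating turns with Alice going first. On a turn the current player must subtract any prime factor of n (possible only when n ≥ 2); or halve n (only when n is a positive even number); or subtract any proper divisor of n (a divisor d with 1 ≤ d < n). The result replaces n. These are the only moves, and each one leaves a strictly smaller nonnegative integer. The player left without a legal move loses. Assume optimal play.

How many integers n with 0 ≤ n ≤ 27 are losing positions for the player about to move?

7

Use the standard recursion: the mover loses at a terminal position; elsewhere, the mover wins exactly when some move hands the opponent an L position.
n=0: no move → L
n=1: no move → L
n=2: reaches L-position 0 → W
n=3: reaches L-position 0 → W
n=4: only reaches 2(W), 3(W), all W → L
n=5: reaches L-position 0 → W
n=6: reaches L-position 4 → W
n=7: reaches L-position 0 → W
n=8: reaches L-position 4 → W
n=9: only reaches 6(W), 8(W), all W → L
n=10: reaches L-position 9 → W
n=11: reaches L-position 0 → W
n=12: reaches L-position 9 → W
n=13: reaches L-position 0 → W
n=14: only reaches 7(W), 12(W), 13(W), all W → L
n=15: reaches L-position 14 → W
n=16: reaches L-position 14 → W
n=17: reaches L-position 0 → W
n=18: reaches L-position 9 → W
n=19: reaches L-position 0 → W
n=20: only reaches 10(W), 15(W), 16(W), 18(W), 19(W), all W → L
n=21: reaches L-position 14 → W
n=22: reaches L-position 20 → W
n=23: reaches L-position 0 → W
n=24: reaches L-position 20 → W
n=25: reaches L-position 20 → W
n=26: only reaches 13(W), 24(W), 25(W), all W → L
n=27: reaches L-position 26 → W
L entries with 0 ≤ n ≤ 27: n = 0, 1, 4, 9, 14, 20, 26; that makes 7.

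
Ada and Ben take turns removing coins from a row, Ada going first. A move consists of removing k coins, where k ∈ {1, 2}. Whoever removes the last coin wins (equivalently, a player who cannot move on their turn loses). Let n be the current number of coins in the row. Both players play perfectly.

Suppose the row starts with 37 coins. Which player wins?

Ada wins.

Use the standard recursion: the mover loses at a terminal position; elsewhere, the mover wins exactly when some move hands the opponent an L position.
n=0: no move → L
n=1: can move to 0, which is L ⇒ W
n=2: can move to 0, which is L ⇒ W
n=3: moves to 2(W), 1(W); every one is W ⇒ L
n=4: can move to 3, which is L ⇒ W
n=5: can move to 3, which is L ⇒ W
n=6: moves to 5(W), 4(W); every one is W ⇒ L
n=7: can move to 6, which is L ⇒ W
n=8: can move to 6, which is L ⇒ W
n=9: moves to 8(W), 7(W); every one is W ⇒ L
n=10: can move to 9, which is L ⇒ W
n=11: can move to 9, which is L ⇒ W
n=12: moves to 11(W), 10(W); every one is W ⇒ L
n=13: can move to 12, which is L ⇒ W
n=14: can move to 12, which is L ⇒ W
n=15: moves to 14(W), 13(W); every one is W ⇒ L
n=16: can move to 15, which is L ⇒ W
n=17: can move to 15, which is L ⇒ W
n=18: moves to 17(W), 16(W); every one is W ⇒ L
n=19: can move to 18, which is L ⇒ W
n=20: can move to 18, which is L ⇒ W
n=21: moves to 20(W), 19(W); every one is W ⇒ L
n=22: can move to 21, which is L ⇒ W
n=23: can move to 21, which is L ⇒ W
n=24: moves to 23(W), 22(W); every one is W ⇒ L
n=25: can move to 24, which is L ⇒ W
n=26: can move to 24, which is L ⇒ W
n=27: moves to 26(W), 25(W); every one is W ⇒ L
n=28: can move to 27, which is L ⇒ W
n=29: can move to 27, which is L ⇒ W
n=30: moves to 29(W), 28(W); every one is W ⇒ L
n=31: can move to 30, which is L ⇒ W
n=32: can move to 30, which is L ⇒ W
n=33: moves to 32(W), 31(W); every one is W ⇒ L
n=34: can move to 33, which is L ⇒ W
n=35: can move to 33, which is L ⇒ W
n=36: moves to 35(W), 34(W); every one is W ⇒ L
n=37: can move to 36, which is L ⇒ W
The starting position 37 is W: Ada should remove 1, leaving 36, handing over an L position.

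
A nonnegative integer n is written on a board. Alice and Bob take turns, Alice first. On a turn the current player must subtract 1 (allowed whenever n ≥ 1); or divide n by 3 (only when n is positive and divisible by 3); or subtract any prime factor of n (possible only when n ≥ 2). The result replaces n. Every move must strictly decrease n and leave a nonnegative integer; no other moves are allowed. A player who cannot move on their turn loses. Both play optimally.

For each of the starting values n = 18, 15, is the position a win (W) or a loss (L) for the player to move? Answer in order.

Positions with no move are L. A position that does have a move is losing for the player to move precisely when every available move leads to a winning position for the opponent. Fill in the labels:
n=0: no move → L
n=1: W (go to 0, an L position)
n=2: W (go to 0, an L position)
n=3: W (go to 0, an L position)
n=4: L (options 2(W), 3(W) are all W)
n=5: W (go to 0, an L position)
n=6: W (go to 4, an L position)
n=7: W (go to 0, an L position)
n=8: L (options 6(W), 7(W) are all W)
n=9: W (go to 8, an L position)
n=10: W (go to 8, an L position)
n=11: W (go to 0, an L position)
n=12: W (go to 4, an L position)
n=13: W (go to 0, an L position)
n=14: L (options 7(W), 12(W), 13(W) are all W)
n=15: W (go to 14, an L position)
n=16: W (go to 14, an L position)
n=17: W (go to 0, an L position)
n=18: L (options 6(W), 15(W), 16(W), 17(W) are all W)

18: L, 15: W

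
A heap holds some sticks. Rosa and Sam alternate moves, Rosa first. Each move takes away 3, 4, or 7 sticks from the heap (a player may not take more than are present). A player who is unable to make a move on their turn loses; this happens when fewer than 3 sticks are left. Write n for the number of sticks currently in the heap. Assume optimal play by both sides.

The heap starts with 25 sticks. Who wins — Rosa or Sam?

Rosa wins.

Classify positions by backward induction: terminal positions (no move available) are L. From any other position, the mover wins iff some move reaches an L.
n=0: no move → L
n=1: no move → L
n=2: no move → L
n=3: →0(L), so W
n=4: →1(L), so W
n=5: →2(L), so W
n=6: →2(L), so W
n=7: →0(L), so W
n=8: →1(L), so W
n=9: →2(L), so W
n=10: →7(W), 6(W), 3(W) — all W, so L
n=11: →8(W), 7(W), 4(W) — all W, so L
n=12: →9(W), 8(W), 5(W) — all W, so L
n=13: →10(L), so W
n=14: →11(L), so W
n=15: →12(L), so W
n=16: →12(L), so W
n=17: →10(L), so W
n=18: →11(L), so W
n=19: →12(L), so W
n=20: →17(W), 16(W), 13(W) — all W, so L
n=21: →18(W), 17(W), 14(W) — all W, so L
n=22: →19(W), 18(W), 15(W) — all W, so L
n=23: →20(L), so W
n=24: →21(L), so W
n=25: →22(L), so W
From 25 Rosa can remove 3, leaving 22, reaching an L position.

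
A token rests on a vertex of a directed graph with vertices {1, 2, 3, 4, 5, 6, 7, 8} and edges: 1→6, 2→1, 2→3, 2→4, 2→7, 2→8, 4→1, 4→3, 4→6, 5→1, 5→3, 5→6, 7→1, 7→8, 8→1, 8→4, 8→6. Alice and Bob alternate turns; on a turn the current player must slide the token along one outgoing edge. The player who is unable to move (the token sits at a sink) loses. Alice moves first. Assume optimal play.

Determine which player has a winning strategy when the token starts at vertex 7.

Positions with no move are L. A position that does have a move is losing for the player to move precisely when every available move leads to a winning position for the opponent. Fill in the labels:
Every edge goes from a vertex to one that appears earlier in the order 3, 6, 1, 4, 8, 5, 7, 2, so processing vertices in that order labels each vertex after all of its successors.
3: no outgoing edge → L
6: no outgoing edge → L
1: W (go to 6, an L position)
4: W (go to 6, an L position)
8: W (go to 6, an L position)
5: W (go to 6, an L position)
7: L (options 8(W), 1(W) are all W)
2: W (go to 7, an L position)
The starting position 7 is L: whatever Alice does, the opponent receives a W position.

Bob wins.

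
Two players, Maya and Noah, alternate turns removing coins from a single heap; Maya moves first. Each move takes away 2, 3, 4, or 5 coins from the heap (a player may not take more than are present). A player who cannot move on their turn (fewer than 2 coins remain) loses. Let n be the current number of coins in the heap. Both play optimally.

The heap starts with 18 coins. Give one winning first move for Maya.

Remove 3, leaving 15.

Classify positions by backward induction: terminal positions (no move available) are L. From any other position, the mover wins iff some move reaches an L.
n=0: no move → L
n=1: no move → L
n=2: →0(L), so W
n=3: →1(L), so W
n=4: →1(L), so W
n=5: →1(L), so W
n=6: →1(L), so W
n=7: →5(W), 4(W), 3(W), 2(W) — all W, so L
n=8: →6(W), 5(W), 4(W), 3(W) — all W, so L
n=9: →7(L), so W
n=10: →8(L), so W
n=11: →8(L), so W
n=12: →8(L), so W
n=13: →8(L), so W
n=14: →12(W), 11(W), 10(W), 9(W) — all W, so L
n=15: →13(W), 12(W), 11(W), 10(W) — all W, so L
n=16: →14(L), so W
n=17: →15(L), so W
n=18: →15(L), so W
From 18, the L positions reachable in one move are: 15, 14. Any move reaching one of these is winning.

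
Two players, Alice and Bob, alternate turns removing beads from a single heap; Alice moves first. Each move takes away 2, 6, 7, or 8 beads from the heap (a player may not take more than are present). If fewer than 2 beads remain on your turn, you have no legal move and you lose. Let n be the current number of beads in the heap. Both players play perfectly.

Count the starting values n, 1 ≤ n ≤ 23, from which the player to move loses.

7

Build the W/L table. Terminal = L. A non-terminal position is W if it has a move to some L; otherwise it is L.
n=0: no move → L
n=1: no move → L
n=2: can move to 0, which is L ⇒ W
n=3: can move to 1, which is L ⇒ W
n=4: the only move is to 2(W), a W ⇒ L
n=5: the only move is to 3(W), a W ⇒ L
n=6: can move to 4, which is L ⇒ W
n=7: can move to 5, which is L ⇒ W
n=8: can move to 1, which is L ⇒ W
n=9: can move to 1, which is L ⇒ W
n=10: can move to 4, which is L ⇒ W
n=11: can move to 5, which is L ⇒ W
n=12: can move to 5, which is L ⇒ W
n=13: can move to 5, which is L ⇒ W
n=14: moves to 12(W), 8(W), 7(W), 6(W); every one is W ⇒ L
n=15: moves to 13(W), 9(W), 8(W), 7(W); every one is W ⇒ L
n=16: can move to 14, which is L ⇒ W
n=17: can move to 15, which is L ⇒ W
n=18: moves to 16(W), 12(W), 11(W), 10(W); every one is W ⇒ L
n=19: moves to 17(W), 13(W), 12(W), 11(W); every one is W ⇒ L
n=20: can move to 18, which is L ⇒ W
n=21: can move to 19, which is L ⇒ W
n=22: can move to 15, which is L ⇒ W
n=23: can move to 15, which is L ⇒ W
L entries with 1 ≤ n ≤ 23 (n=0 is outside the asked range and is not counted): n = 1, 4, 5, 14, 15, 18, 19; that makes 7.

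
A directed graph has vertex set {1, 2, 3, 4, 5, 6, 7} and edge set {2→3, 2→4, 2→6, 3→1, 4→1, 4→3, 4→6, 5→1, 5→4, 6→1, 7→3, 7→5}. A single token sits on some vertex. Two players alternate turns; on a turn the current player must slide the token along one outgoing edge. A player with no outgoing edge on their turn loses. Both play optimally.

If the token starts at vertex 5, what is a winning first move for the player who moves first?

Move to 1.

Work bottom-up. With no move the player to move loses. Otherwise the position is W if at least one move leads to an L position for the opponent, and L if every move leads to a W.
Every edge goes from a vertex to one that appears earlier in the order 1, 3, 6, 4, 5, 7, 2, so processing vertices in that order labels each vertex after all of its successors.
1: no outgoing edge → L
3: W (go to 1, an L position)
6: W (go to 1, an L position)
4: W (go to 1, an L position)
5: W (go to 1, an L position)
7: L (options 5(W), 3(W) are all W)
2: L (options 4(W), 6(W), 3(W) are all W)
From 5, the L positions reachable in one move are: 1.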